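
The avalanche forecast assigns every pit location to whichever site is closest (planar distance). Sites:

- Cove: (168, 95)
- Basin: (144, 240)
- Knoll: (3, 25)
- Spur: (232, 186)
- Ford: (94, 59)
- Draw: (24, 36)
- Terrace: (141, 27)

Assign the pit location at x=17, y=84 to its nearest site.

Draw

Squared distances to each site:
Cove: 22922.000; Basin: 40465.000; Knoll: 3677.000; Spur: 56629.000; Ford: 6554.000; Draw: 2353.000; Terrace: 18625.000.
Minimum at Draw.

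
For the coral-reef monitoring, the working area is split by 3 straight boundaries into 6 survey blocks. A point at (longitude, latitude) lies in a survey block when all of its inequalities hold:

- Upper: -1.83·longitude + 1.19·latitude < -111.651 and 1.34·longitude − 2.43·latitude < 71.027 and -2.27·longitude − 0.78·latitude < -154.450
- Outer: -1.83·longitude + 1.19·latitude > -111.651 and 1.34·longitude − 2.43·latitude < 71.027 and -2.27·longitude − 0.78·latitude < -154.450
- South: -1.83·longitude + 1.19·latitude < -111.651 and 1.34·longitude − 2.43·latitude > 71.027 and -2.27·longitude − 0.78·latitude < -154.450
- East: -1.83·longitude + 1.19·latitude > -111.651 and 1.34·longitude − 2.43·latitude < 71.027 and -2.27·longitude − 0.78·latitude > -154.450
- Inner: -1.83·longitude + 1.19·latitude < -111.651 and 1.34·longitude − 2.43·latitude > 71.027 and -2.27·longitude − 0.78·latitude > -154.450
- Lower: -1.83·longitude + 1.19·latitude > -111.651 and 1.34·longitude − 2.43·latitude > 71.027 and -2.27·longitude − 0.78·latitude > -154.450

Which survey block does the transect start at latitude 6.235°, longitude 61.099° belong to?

-1.83·61.099 + 1.19·6.235 = -104.392, which is > -111.651
1.34·61.099 − 2.43·6.235 = 66.722, which is < 71.027
-2.27·61.099 − 0.78·6.235 = -143.558, which is > -154.450
This sign pattern matches East.

East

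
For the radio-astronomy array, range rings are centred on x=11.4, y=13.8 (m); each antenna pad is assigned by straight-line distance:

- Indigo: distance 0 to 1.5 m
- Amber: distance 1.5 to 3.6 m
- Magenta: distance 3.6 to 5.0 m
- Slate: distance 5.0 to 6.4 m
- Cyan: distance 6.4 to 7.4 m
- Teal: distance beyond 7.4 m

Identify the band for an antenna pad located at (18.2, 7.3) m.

Teal

Distance = √((18.2−11.4)² + (7.3−13.8)²) = √(46.240 + 42.250) = 9.407 m.
7.4 ≤ 9.407 < ∞ → Teal.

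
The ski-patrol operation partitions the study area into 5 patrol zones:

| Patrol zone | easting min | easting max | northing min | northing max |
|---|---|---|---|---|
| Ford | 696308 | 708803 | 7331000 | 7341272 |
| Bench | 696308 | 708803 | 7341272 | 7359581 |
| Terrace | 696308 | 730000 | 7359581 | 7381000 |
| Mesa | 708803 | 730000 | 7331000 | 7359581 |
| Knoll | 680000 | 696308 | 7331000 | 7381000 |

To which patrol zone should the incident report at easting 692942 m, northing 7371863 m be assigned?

The point has easting = 692942 and northing = 7371863.
Only Knoll satisfies 680000 ≤ easting ≤ 696308 and 7331000 ≤ northing ≤ 7381000.

Knoll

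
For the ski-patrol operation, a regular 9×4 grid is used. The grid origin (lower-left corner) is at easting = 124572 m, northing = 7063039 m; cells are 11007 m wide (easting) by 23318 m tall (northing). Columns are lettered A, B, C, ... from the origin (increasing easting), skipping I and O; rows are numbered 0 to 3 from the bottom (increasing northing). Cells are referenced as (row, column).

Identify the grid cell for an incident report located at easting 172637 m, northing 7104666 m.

Column index: ⌊(172637 − 124572) / 11007⌋ = ⌊4.367⌋ = 4 → column E
Row offset from origin: ⌊(7104666 − 7063039) / 23318⌋ = ⌊1.785⌋ = 1 → row 1

(1, E)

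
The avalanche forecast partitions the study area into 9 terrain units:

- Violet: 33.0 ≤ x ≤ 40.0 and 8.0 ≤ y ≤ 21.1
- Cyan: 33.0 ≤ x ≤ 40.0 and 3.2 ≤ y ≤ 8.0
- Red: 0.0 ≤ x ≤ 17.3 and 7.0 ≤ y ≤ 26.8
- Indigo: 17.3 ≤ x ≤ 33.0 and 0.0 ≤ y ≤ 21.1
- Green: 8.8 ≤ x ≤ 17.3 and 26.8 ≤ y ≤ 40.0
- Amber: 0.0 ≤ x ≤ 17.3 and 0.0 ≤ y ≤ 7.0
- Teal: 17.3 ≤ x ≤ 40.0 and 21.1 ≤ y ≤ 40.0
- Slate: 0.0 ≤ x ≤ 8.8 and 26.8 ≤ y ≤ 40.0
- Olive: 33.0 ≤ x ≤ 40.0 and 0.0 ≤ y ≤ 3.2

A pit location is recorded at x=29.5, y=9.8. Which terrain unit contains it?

Indigo

The point has x = 29.5 and y = 9.8.
Only Indigo satisfies 17.3 ≤ x ≤ 33.0 and 0.0 ≤ y ≤ 21.1.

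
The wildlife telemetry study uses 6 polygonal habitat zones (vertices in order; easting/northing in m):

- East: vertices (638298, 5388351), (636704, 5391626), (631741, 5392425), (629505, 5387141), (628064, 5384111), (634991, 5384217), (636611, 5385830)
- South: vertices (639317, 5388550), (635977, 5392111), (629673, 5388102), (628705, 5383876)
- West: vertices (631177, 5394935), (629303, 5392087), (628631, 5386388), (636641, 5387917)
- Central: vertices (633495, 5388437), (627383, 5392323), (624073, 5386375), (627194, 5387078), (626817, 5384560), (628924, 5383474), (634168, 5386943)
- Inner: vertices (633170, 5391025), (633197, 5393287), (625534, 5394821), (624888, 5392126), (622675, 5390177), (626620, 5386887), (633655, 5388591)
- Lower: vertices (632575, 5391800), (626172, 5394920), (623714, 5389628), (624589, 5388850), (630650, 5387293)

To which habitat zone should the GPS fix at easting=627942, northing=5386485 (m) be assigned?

Cast a ray rightward from (627942, 5386485). For each polygon, the edges (by vertex number in listed order) whose endpoints lie on opposite sides of northing = 5386485, where each meets that height, and whether that is right or left of the point:
East: 4–5 at easting≈629193.0 (right), 7–1 at easting≈637049.3 (right) → 2 crossings.
South: 3–4 at easting≈629302.6 (right), 4–1 at easting≈634628.6 (right) → 2 crossings.
West: 2–3 at easting≈628642.4 (right), 3–4 at easting≈629139.2 (right) → 2 crossings.
Central: 2–3 at easting≈624134.2 (left), 3–4 at easting≈624561.3 (left), 4–5 at easting≈627105.2 (left), 6–7 at easting≈633475.7 (right) → 1 crossing.
Inner: no edge straddles that height → 0 crossings.
Lower: no edge straddles that height → 0 crossings.
Only Central has an odd count, so the point is inside Central.

Central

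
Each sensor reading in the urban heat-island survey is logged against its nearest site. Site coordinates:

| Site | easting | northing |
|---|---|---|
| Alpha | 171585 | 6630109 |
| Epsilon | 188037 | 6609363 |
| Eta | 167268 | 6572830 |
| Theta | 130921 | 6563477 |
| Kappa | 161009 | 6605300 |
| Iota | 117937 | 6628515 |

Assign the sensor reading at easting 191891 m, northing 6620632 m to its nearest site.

Squared distances to each site:
Alpha: 502147165.000; Epsilon: 141843677.000; Eta: 2891323333.000; Theta: 6984034925.000; Kappa: 1188768148.000; Iota: 5531335805.000.
Minimum at Epsilon.

Epsilon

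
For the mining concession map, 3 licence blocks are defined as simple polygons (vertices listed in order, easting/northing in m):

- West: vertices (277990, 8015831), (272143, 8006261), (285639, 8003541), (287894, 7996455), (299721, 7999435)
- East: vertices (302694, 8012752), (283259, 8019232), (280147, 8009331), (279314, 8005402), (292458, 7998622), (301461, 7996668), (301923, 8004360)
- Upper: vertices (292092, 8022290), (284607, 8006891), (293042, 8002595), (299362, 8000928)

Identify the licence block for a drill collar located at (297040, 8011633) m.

Cast a ray rightward from (297040, 8011633). For each polygon, the edges (by vertex number in listed order) whose endpoints lie on opposite sides of northing = 8011633, where each meets that height, and whether that is right or left of the point:
West: 1–2 at easting≈275425.1 (left), 5–1 at easting≈283554.0 (left) → 0 crossings.
East: 2–3 at easting≈280870.5 (left), 7–1 at easting≈302591.2 (right) → 1 crossing.
Upper: 1–2 at easting≈286911.9 (left), 4–1 at easting≈295718.8 (left) → 0 crossings.
Only East has an odd count, so the point is inside East.

East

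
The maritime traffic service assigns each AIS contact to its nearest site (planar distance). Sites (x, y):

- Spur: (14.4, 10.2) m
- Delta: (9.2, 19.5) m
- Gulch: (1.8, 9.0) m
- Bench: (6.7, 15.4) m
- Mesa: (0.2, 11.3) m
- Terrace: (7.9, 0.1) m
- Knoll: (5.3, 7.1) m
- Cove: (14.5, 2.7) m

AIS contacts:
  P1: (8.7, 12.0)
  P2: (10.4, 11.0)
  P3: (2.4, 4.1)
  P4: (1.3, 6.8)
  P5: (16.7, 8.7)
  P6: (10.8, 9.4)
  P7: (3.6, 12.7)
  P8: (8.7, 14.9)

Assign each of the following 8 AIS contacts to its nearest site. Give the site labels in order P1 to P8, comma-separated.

P1 → Bench (d²=15.56)
P2 → Spur (d²=16.64)
P3 → Knoll (d²=17.41)
P4 → Gulch (d²=5.09)
P5 → Spur (d²=7.54)
P6 → Spur (d²=13.60)
P7 → Mesa (d²=13.52)
P8 → Bench (d²=4.25)

Bench, Spur, Knoll, Gulch, Spur, Spur, Mesa, Bench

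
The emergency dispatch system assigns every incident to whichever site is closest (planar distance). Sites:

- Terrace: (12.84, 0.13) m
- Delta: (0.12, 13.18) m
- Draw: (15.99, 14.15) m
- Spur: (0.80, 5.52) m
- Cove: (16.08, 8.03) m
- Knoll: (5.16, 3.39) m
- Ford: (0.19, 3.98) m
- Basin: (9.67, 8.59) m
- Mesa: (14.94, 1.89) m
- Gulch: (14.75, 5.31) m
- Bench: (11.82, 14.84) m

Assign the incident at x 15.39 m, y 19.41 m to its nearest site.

Squared distances to each site:
Terrace: 378.221; Delta: 271.986; Draw: 28.028; Spur: 405.800; Cove: 129.981; Knoll: 361.293; Ford: 469.125; Basin: 149.791; Mesa: 307.153; Gulch: 199.220; Bench: 33.630.
Minimum at Draw.

Draw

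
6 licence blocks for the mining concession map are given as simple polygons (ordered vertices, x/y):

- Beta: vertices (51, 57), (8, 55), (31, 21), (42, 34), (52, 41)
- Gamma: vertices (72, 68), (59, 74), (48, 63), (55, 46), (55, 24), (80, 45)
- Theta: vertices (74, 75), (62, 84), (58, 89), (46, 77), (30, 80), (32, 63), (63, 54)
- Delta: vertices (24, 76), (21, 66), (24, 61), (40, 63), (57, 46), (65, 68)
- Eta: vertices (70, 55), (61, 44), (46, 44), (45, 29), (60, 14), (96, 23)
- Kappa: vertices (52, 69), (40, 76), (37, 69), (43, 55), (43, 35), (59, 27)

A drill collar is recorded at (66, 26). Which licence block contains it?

Eta

Cast a ray rightward from (66, 26). For each polygon, the edges (by vertex number in listed order) whose endpoints lie on opposite sides of y = 26, where each meets that height, and whether that is right or left of the point:
Beta: 2–3 at x≈27.6 (left), 3–4 at x≈35.2 (left) → 0 crossings.
Gamma: 4–5 at x≈55.0 (left), 5–6 at x≈57.4 (left) → 0 crossings.
Theta: no edge straddles that height → 0 crossings.
Delta: no edge straddles that height → 0 crossings.
Eta: 4–5 at x≈48.0 (left), 6–1 at x≈93.6 (right) → 1 crossing.
Kappa: no edge straddles that height → 0 crossings.
Only Eta has an odd count, so the point is inside Eta.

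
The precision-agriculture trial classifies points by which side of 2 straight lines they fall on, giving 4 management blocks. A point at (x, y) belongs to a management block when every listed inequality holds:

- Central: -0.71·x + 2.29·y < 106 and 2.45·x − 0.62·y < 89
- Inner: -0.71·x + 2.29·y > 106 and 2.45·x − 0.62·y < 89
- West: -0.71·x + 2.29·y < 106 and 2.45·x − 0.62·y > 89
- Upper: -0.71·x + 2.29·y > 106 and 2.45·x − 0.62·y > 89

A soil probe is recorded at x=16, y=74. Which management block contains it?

Inner

-0.71·16 + 2.29·74 = 158.100, which is > 106
2.45·16 − 0.62·74 = -6.680, which is < 89
This sign pattern matches Inner.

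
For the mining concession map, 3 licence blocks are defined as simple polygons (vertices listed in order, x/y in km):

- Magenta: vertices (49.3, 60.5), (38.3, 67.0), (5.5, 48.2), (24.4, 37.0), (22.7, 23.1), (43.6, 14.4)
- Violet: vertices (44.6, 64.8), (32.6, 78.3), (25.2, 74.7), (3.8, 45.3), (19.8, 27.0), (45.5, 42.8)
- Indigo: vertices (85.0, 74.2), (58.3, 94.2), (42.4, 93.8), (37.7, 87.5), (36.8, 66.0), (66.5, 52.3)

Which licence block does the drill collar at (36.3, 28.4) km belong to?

Magenta

Cast a ray rightward from (36.3, 28.4). For each polygon, the edges (by vertex number in listed order) whose endpoints lie on opposite sides of y = 28.4, where each meets that height, and whether that is right or left of the point:
Magenta: 4–5 at x≈23.35 (left), 6–1 at x≈45.33 (right) → 1 crossing.
Violet: 4–5 at x≈18.58 (left), 5–6 at x≈22.08 (left) → 0 crossings.
Indigo: no edge straddles that height → 0 crossings.
Only Magenta has an odd count, so the point is inside Magenta.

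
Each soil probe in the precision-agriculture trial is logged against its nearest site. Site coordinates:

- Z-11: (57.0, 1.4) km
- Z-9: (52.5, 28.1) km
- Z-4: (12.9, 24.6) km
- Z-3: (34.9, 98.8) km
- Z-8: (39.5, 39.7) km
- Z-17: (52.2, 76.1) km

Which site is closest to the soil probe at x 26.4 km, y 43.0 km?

Z-8

Squared distances to each site:
Z-11: 2666.920; Z-9: 903.220; Z-4: 520.810; Z-3: 3185.890; Z-8: 182.500; Z-17: 1761.250.
Minimum at Z-8.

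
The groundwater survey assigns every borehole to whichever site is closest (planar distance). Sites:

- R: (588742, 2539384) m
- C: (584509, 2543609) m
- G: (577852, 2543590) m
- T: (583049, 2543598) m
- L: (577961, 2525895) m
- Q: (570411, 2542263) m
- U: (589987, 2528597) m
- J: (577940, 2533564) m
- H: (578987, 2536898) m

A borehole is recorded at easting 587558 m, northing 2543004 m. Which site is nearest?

C

Squared distances to each site:
R: 14506256.000; C: 9662426.000; G: 94549832.000; T: 20683917.000; L: 384820290.000; Q: 294568690.000; U: 213461690.000; J: 181619524.000; H: 110745277.000.
Minimum at C.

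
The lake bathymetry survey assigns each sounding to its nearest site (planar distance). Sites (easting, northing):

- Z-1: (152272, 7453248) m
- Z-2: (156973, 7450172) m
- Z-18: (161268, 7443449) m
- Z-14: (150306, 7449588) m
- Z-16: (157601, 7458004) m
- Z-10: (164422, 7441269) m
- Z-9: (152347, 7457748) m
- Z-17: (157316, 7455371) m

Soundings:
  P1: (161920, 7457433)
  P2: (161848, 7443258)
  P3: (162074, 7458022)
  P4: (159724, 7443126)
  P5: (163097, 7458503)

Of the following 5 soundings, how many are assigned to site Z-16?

P1 → Z-16
P2 → Z-18
P3 → Z-16
P4 → Z-18
P5 → Z-16
3 of the 5 go to Z-16.

3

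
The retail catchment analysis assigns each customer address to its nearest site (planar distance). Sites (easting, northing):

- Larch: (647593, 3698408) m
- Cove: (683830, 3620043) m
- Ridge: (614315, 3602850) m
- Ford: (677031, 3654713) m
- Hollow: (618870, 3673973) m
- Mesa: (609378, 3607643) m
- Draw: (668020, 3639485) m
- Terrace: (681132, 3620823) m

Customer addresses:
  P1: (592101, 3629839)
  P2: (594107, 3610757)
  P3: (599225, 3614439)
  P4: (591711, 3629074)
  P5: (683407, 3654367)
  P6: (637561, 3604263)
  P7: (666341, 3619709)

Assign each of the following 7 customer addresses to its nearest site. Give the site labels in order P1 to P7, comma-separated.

Mesa, Mesa, Mesa, Mesa, Ford, Ridge, Terrace

P1 → Mesa (d²=791157145.00)
P2 → Mesa (d²=242900437.00)
P3 → Mesa (d²=149269025.00)
P4 → Mesa (d²=771410650.00)
P5 → Ford (d²=40773092.00)
P6 → Ridge (d²=542373085.00)
P7 → Terrace (d²=220014677.00)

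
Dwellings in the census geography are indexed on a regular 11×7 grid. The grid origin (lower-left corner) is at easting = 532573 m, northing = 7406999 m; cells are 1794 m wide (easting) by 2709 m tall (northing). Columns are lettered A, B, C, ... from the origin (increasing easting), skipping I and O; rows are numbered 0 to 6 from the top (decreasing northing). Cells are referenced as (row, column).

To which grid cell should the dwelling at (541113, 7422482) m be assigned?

(1, E)

Column index: ⌊(541113 − 532573) / 1794⌋ = ⌊4.760⌋ = 4 → column E
Row offset from origin: ⌊(7422482 − 7406999) / 2709⌋ = ⌊5.715⌋ = 5 → row 1 (counted from top)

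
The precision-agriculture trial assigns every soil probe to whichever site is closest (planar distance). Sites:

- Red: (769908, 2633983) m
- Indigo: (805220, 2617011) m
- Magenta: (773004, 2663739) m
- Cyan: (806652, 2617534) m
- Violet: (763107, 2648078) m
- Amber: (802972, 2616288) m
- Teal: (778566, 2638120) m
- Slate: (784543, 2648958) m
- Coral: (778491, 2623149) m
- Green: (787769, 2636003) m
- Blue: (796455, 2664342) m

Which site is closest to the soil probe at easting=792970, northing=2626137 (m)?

Squared distances to each site:
Red: 593415560.000; Indigo: 233346376.000; Magenta: 1812551560.000; Cyan: 261208733.000; Violet: 1373206250.000; Amber: 197042805.000; Teal: 351067505.000; Slate: 591812370.000; Coral: 218569585.000; Green: 124388357.000; Blue: 1471767250.000.
Minimum at Green.

Green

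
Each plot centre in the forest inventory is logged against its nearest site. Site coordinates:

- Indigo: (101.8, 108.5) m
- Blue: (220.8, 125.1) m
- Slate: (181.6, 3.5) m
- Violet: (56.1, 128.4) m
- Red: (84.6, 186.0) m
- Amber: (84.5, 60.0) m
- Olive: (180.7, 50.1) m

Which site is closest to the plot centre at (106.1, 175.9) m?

Red

Squared distances to each site:
Indigo: 4561.250; Blue: 15736.730; Slate: 35422.010; Violet: 4756.250; Red: 564.260; Amber: 13899.370; Olive: 21390.800.
Minimum at Red.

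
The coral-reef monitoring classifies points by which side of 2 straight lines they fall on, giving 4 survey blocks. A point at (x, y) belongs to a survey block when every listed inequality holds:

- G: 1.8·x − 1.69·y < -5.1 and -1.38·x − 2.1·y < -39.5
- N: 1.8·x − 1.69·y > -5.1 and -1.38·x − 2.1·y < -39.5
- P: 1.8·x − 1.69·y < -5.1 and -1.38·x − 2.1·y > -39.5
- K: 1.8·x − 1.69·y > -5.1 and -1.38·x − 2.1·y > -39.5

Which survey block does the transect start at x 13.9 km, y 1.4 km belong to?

K

1.8·13.9 − 1.69·1.4 = 22.654, which is > -5.1
-1.38·13.9 − 2.1·1.4 = -22.122, which is > -39.5
This sign pattern matches K.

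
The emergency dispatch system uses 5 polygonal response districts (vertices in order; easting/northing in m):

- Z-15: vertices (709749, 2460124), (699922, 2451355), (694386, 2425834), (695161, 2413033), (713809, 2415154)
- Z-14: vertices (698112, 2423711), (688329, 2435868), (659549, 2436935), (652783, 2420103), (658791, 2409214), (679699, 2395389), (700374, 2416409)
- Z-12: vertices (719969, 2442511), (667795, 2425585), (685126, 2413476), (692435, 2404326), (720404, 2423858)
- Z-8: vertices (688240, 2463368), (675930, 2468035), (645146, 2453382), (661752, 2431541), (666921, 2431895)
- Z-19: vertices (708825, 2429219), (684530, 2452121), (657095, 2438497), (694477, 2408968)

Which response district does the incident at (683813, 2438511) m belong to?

Z-19

Cast a ray rightward from (683813, 2438511). For each polygon, the edges (by vertex number in listed order) whose endpoints lie on opposite sides of northing = 2438511, where each meets that height, and whether that is right or left of the point:
Z-15: 2–3 at easting≈697135.9 (right), 5–1 at easting≈711700.3 (right) → 2 crossings.
Z-14: no edge straddles that height → 0 crossings.
Z-12: 1–2 at easting≈707639.1 (right), 5–1 at easting≈720062.3 (right) → 2 crossings.
Z-8: 3–4 at easting≈656452.6 (left), 5–1 at easting≈671402.5 (left) → 0 crossings.
Z-19: 1–2 at easting≈698967.8 (right), 2–3 at easting≈657123.2 (left) → 1 crossing.
Only Z-19 has an odd count, so the point is inside Z-19.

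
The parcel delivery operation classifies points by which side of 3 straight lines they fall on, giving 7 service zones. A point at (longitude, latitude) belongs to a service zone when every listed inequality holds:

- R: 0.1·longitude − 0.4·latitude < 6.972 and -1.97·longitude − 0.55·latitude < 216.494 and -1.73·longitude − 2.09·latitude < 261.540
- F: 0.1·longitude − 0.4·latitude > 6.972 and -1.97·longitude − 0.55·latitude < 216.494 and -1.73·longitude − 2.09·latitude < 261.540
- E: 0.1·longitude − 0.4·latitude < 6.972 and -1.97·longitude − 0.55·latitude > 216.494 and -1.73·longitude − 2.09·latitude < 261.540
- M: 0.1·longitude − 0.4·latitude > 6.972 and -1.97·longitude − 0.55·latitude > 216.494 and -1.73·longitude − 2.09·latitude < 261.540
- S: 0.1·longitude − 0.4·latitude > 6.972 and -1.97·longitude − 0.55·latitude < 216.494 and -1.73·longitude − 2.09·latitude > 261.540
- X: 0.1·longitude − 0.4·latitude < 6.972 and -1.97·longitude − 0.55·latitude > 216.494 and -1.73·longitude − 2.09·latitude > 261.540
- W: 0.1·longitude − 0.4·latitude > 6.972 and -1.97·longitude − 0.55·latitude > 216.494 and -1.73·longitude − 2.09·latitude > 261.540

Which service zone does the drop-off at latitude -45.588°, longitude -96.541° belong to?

S

0.1·-96.541 − 0.4·-45.588 = 8.581, which is > 6.972
-1.97·-96.541 − 0.55·-45.588 = 215.259, which is < 216.494
-1.73·-96.541 − 2.09·-45.588 = 262.295, which is > 261.540
This sign pattern matches S.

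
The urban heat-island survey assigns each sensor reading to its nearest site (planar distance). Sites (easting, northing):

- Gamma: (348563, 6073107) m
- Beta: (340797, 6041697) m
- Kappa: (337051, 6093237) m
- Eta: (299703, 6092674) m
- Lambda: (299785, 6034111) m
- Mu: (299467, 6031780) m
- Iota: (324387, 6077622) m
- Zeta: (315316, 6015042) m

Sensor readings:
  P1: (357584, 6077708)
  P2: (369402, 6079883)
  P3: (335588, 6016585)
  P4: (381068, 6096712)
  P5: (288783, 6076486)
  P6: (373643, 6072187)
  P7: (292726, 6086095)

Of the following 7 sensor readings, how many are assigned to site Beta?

0

P1 → Gamma
P2 → Gamma
P3 → Zeta
P4 → Gamma
P5 → Eta
P6 → Gamma
P7 → Eta
0 of the 7 go to Beta.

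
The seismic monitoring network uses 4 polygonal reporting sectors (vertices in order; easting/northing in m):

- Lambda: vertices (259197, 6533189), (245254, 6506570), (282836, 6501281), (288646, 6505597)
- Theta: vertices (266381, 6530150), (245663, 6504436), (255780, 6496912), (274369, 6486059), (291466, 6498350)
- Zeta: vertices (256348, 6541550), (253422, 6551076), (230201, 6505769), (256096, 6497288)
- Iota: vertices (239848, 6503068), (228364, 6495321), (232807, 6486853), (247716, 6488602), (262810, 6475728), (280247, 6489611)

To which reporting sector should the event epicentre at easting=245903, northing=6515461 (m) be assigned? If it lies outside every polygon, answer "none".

Cast a ray rightward from (245903, 6515461). For each polygon, the edges (by vertex number in listed order) whose endpoints lie on opposite sides of northing = 6515461, where each meets that height, and whether that is right or left of the point:
Lambda: 1–2 at easting≈249911.1 (right), 4–1 at easting≈278118.1 (right) → 2 crossings.
Theta: 1–2 at easting≈254545.9 (right), 5–1 at easting≈277968.2 (right) → 2 crossings.
Zeta: 2–3 at easting≈235168.4 (left), 4–1 at easting≈256199.5 (right) → 1 crossing.
Iota: no edge straddles that height → 0 crossings.
Only Zeta has an odd count, so the point is inside Zeta.

Zeta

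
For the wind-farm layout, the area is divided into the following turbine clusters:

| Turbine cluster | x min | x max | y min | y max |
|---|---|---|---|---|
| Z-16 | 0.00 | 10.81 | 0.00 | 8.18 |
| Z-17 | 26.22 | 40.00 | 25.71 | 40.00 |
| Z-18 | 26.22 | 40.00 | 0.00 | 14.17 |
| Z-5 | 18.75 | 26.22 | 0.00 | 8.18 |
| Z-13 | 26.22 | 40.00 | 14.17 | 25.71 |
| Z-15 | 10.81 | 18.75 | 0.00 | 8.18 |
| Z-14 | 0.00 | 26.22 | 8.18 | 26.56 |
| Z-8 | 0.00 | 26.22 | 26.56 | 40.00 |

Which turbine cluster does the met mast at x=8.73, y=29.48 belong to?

Z-8

The point has x = 8.73 and y = 29.48.
Only Z-8 satisfies 0.00 ≤ x ≤ 26.22 and 26.56 ≤ y ≤ 40.00.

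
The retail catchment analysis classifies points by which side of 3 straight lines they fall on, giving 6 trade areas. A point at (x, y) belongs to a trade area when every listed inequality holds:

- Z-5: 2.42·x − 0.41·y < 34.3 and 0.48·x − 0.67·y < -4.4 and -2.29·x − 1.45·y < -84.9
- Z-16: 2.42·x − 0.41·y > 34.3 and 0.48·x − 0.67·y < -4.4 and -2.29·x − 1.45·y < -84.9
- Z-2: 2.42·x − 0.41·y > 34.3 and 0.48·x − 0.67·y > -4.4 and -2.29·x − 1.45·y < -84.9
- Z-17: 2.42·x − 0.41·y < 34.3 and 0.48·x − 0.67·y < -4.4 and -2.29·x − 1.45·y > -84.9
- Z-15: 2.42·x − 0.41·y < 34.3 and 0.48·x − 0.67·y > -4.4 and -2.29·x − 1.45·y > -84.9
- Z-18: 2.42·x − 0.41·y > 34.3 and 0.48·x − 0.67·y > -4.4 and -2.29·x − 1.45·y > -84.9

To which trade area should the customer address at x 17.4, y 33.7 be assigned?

Z-5

2.42·17.4 − 0.41·33.7 = 28.291, which is < 34.3
0.48·17.4 − 0.67·33.7 = -14.227, which is < -4.4
-2.29·17.4 − 1.45·33.7 = -88.711, which is < -84.9
This sign pattern matches Z-5.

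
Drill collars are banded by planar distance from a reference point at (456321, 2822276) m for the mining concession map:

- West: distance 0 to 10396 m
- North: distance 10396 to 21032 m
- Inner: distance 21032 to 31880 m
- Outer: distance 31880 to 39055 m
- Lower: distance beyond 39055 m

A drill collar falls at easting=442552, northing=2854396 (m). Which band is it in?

Distance = √((442552−456321)² + (2854396−2822276)²) = √(189585361.000 + 1031694400.000) = 34946.813 m.
31880 ≤ 34946.813 < 39055 → Outer.

Outer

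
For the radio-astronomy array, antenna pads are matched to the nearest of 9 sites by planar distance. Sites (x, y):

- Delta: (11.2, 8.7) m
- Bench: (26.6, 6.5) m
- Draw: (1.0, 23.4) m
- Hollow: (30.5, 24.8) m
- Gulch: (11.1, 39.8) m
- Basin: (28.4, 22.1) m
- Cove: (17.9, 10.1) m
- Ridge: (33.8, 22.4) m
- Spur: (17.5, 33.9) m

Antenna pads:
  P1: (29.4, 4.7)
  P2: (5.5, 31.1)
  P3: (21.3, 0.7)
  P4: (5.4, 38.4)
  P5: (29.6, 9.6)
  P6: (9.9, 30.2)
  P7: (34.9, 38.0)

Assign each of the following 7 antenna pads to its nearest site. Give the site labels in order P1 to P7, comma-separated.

P1 → Bench (d²=11.08)
P2 → Draw (d²=79.54)
P3 → Bench (d²=61.73)
P4 → Gulch (d²=34.45)
P5 → Bench (d²=18.61)
P6 → Spur (d²=71.45)
P7 → Hollow (d²=193.60)

Bench, Draw, Bench, Gulch, Bench, Spur, Hollow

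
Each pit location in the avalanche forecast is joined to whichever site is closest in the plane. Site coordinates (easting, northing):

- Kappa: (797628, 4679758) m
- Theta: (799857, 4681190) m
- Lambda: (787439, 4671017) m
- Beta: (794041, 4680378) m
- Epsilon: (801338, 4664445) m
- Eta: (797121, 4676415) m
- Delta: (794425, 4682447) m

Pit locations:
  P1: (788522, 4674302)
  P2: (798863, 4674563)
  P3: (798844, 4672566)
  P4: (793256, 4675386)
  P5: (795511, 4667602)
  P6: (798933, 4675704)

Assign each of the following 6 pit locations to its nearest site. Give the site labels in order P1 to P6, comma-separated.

P1 → Lambda (d²=11964114.00)
P2 → Eta (d²=6464468.00)
P3 → Eta (d²=17783530.00)
P4 → Eta (d²=15997066.00)
P5 → Epsilon (d²=43920578.00)
P6 → Eta (d²=3788865.00)

Lambda, Eta, Eta, Eta, Epsilon, Eta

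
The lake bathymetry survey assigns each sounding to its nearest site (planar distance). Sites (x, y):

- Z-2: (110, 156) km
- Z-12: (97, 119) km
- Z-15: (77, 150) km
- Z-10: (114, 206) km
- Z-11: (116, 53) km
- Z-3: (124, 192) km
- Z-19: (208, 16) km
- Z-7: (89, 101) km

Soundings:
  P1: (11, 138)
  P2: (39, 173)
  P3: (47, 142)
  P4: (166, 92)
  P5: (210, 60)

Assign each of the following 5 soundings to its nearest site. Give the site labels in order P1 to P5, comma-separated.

Z-15, Z-15, Z-15, Z-11, Z-19

P1 → Z-15 (d²=4500.00)
P2 → Z-15 (d²=1973.00)
P3 → Z-15 (d²=964.00)
P4 → Z-11 (d²=4021.00)
P5 → Z-19 (d²=1940.00)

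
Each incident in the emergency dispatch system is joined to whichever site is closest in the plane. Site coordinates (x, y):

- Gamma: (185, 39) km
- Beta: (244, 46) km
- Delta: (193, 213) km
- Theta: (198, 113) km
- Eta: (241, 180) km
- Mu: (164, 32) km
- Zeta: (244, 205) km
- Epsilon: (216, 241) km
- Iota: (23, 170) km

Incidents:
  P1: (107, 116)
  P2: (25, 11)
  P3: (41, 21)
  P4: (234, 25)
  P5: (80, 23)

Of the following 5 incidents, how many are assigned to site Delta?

P1 → Theta
P2 → Mu
P3 → Mu
P4 → Beta
P5 → Mu
0 of the 5 go to Delta.

0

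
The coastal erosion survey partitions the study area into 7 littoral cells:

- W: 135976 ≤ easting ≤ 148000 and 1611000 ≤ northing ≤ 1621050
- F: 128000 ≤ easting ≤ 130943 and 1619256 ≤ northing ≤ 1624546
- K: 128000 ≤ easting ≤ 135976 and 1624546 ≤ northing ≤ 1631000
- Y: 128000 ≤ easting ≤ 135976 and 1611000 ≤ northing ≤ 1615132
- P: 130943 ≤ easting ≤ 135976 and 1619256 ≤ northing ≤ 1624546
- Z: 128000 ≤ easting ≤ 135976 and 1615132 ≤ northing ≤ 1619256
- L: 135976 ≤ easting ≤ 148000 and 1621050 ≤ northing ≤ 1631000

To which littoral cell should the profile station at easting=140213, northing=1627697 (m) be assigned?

The point has easting = 140213 and northing = 1627697.
Only L satisfies 135976 ≤ easting ≤ 148000 and 1621050 ≤ northing ≤ 1631000.

L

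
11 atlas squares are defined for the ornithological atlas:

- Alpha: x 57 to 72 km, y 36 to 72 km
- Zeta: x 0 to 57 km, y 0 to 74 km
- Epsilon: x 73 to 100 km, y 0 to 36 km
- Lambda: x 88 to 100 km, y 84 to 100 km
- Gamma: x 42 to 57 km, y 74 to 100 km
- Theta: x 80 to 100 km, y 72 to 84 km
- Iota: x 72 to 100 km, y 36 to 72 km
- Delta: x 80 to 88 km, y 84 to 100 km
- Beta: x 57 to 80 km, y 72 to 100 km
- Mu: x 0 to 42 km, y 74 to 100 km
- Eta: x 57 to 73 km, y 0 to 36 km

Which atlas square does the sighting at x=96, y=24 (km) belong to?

Epsilon

The point has x = 96 and y = 24.
Only Epsilon satisfies 73 ≤ x ≤ 100 and 0 ≤ y ≤ 36.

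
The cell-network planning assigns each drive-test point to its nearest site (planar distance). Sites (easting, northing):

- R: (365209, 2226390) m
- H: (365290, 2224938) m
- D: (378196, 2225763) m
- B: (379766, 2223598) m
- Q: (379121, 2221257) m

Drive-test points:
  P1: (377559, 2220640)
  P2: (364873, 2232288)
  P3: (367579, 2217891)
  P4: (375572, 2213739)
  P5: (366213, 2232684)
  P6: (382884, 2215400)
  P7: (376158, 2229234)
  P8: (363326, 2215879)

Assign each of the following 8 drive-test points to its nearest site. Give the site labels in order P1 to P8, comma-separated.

P1 → Q (d²=2820533.00)
P2 → R (d²=34899300.00)
P3 → H (d²=54899730.00)
P4 → Q (d²=69115725.00)
P5 → R (d²=40622452.00)
P6 → Q (d²=48464618.00)
P7 → D (d²=16201285.00)
P8 → H (d²=85922777.00)

Q, R, H, Q, R, Q, D, H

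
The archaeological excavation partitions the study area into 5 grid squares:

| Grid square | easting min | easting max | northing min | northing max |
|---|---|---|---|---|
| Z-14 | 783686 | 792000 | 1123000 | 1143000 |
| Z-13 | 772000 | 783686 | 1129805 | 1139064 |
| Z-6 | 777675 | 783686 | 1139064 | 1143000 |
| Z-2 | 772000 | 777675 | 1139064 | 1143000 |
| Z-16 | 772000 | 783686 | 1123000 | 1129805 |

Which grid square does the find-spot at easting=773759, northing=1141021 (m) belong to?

The point has easting = 773759 and northing = 1141021.
Only Z-2 satisfies 772000 ≤ easting ≤ 777675 and 1139064 ≤ northing ≤ 1143000.

Z-2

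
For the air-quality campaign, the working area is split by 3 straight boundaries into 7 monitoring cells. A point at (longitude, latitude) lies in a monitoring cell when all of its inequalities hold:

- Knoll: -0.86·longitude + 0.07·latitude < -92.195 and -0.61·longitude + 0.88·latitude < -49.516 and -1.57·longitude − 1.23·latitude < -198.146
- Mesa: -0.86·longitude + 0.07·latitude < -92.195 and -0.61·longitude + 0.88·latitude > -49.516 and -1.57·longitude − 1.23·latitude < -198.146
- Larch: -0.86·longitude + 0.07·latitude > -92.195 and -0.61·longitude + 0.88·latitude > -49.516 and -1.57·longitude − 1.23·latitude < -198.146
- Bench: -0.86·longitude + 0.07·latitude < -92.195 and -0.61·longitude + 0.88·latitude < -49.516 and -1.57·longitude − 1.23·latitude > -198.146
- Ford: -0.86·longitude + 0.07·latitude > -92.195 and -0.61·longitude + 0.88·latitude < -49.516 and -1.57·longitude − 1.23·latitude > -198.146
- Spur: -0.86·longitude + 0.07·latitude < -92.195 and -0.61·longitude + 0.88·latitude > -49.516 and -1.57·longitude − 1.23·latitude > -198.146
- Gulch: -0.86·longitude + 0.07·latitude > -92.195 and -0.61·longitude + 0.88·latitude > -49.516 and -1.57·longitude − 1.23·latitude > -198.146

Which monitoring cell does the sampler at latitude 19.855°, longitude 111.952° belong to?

Knoll

-0.86·111.952 + 0.07·19.855 = -94.889, which is < -92.195
-0.61·111.952 + 0.88·19.855 = -50.818, which is < -49.516
-1.57·111.952 − 1.23·19.855 = -200.186, which is < -198.146
This sign pattern matches Knoll.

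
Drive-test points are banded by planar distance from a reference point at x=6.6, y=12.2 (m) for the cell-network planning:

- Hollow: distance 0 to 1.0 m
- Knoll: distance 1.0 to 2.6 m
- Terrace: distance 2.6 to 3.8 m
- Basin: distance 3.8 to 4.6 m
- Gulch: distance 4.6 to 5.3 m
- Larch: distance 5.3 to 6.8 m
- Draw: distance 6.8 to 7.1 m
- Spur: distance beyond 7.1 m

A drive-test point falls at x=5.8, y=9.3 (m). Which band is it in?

Terrace

Distance = √((5.8−6.6)² + (9.3−12.2)²) = √(0.640 + 8.410) = 3.008 m.
2.6 ≤ 3.008 < 3.8 → Terrace.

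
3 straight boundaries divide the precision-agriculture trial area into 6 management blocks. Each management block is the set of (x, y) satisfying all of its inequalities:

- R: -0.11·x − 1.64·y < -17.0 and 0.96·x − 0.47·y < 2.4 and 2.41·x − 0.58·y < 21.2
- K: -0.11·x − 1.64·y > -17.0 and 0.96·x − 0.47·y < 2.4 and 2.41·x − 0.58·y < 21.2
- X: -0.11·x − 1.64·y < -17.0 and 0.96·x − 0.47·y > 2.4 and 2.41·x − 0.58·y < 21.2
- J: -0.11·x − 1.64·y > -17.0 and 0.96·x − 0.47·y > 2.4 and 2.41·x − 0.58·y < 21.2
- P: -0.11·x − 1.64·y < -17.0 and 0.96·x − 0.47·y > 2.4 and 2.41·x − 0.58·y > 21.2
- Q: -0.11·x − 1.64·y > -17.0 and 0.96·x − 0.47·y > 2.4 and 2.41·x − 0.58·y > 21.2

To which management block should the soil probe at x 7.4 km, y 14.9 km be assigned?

R

-0.11·7.4 − 1.64·14.9 = -25.250, which is < -17.0
0.96·7.4 − 0.47·14.9 = 0.101, which is < 2.4
2.41·7.4 − 0.58·14.9 = 9.192, which is < 21.2
This sign pattern matches R.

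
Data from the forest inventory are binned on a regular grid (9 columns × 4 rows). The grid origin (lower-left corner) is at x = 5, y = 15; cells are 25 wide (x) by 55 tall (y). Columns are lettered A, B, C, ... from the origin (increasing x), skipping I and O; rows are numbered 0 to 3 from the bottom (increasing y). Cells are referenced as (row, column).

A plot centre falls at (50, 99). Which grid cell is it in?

(1, B)

Column index: ⌊(50 − 5) / 25⌋ = ⌊1.800⌋ = 1 → column B
Row offset from origin: ⌊(99 − 15) / 55⌋ = ⌊1.527⌋ = 1 → row 1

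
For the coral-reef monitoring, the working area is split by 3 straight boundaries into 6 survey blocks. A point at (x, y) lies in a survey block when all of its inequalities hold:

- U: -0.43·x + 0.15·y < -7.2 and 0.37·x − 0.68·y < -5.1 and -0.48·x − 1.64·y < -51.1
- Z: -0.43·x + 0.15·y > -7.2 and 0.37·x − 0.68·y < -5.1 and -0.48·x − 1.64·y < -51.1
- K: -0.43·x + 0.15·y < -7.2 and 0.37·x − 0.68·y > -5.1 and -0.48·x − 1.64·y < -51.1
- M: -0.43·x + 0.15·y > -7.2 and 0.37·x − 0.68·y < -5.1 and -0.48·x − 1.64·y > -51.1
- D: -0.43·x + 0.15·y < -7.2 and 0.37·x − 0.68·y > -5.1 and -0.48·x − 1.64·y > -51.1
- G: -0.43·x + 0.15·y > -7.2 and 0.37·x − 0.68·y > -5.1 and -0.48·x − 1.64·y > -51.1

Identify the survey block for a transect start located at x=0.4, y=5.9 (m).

G

-0.43·0.4 + 0.15·5.9 = 0.713, which is > -7.2
0.37·0.4 − 0.68·5.9 = -3.864, which is > -5.1
-0.48·0.4 − 1.64·5.9 = -9.868, which is > -51.1
This sign pattern matches G.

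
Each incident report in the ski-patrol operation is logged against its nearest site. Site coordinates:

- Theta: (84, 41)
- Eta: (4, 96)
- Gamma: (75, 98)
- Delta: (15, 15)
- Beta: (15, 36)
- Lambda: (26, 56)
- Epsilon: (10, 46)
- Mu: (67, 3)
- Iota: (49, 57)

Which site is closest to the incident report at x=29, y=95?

Squared distances to each site:
Theta: 5941.000; Eta: 626.000; Gamma: 2125.000; Delta: 6596.000; Beta: 3677.000; Lambda: 1530.000; Epsilon: 2762.000; Mu: 9908.000; Iota: 1844.000.
Minimum at Eta.

Eta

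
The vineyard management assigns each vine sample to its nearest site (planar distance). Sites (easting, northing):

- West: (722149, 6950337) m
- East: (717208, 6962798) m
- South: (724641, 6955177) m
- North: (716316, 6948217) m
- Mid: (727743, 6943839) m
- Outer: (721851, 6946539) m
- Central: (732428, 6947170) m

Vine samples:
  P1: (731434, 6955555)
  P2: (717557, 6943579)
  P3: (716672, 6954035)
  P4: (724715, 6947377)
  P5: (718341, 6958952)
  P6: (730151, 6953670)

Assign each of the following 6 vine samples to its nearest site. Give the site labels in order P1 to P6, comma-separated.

South, North, North, Outer, East, South

P1 → South (d²=46287733.00)
P2 → North (d²=23051125.00)
P3 → North (d²=33975860.00)
P4 → Outer (d²=8904740.00)
P5 → East (d²=16075405.00)
P6 → South (d²=32631149.00)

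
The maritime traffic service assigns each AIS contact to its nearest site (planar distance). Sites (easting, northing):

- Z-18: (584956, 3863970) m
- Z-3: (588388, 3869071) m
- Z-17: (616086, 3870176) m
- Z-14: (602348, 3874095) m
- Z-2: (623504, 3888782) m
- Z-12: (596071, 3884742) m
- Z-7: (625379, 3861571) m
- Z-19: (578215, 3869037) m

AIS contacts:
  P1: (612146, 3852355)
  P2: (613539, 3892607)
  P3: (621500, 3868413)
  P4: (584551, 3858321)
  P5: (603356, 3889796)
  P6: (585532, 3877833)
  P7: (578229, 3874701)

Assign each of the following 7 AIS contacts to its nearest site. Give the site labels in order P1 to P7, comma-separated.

P1 → Z-7 (d²=260046945.00)
P2 → Z-2 (d²=113931850.00)
P3 → Z-17 (d²=32419565.00)
P4 → Z-18 (d²=32075226.00)
P5 → Z-12 (d²=78614141.00)
P6 → Z-3 (d²=84929380.00)
P7 → Z-19 (d²=32081092.00)

Z-7, Z-2, Z-17, Z-18, Z-12, Z-3, Z-19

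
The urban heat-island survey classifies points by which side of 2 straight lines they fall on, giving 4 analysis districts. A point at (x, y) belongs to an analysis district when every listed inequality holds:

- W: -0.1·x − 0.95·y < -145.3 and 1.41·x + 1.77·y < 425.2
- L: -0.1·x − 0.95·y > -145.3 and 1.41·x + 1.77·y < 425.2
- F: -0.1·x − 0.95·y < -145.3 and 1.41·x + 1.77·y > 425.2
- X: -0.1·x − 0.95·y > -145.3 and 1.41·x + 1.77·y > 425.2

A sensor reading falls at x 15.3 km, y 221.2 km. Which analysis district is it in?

-0.1·15.3 − 0.95·221.2 = -211.670, which is < -145.3
1.41·15.3 + 1.77·221.2 = 413.097, which is < 425.2
This sign pattern matches W.

W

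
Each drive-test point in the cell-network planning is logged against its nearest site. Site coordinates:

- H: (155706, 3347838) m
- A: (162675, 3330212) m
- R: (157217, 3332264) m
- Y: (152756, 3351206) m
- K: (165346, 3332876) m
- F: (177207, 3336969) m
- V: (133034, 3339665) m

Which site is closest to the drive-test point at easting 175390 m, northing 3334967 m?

F

Squared distances to each site:
H: 553122497.000; A: 184281250.000; R: 337564138.000; Y: 776003077.000; K: 105254217.000; F: 7309493.000; V: 1816101940.000.
Minimum at F.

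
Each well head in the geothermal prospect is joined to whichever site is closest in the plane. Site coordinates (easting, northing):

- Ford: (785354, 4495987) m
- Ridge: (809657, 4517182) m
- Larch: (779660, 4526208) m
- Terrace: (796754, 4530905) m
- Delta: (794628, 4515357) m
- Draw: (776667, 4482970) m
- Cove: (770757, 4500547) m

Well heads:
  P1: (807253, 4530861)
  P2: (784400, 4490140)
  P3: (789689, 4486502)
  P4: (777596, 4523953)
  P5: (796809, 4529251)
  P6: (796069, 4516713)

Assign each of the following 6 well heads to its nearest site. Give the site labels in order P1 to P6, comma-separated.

P1 → Terrace (d²=110230937.00)
P2 → Ford (d²=35097525.00)
P3 → Ford (d²=108757450.00)
P4 → Larch (d²=9345121.00)
P5 → Terrace (d²=2738741.00)
P6 → Delta (d²=3915217.00)

Terrace, Ford, Ford, Larch, Terrace, Delta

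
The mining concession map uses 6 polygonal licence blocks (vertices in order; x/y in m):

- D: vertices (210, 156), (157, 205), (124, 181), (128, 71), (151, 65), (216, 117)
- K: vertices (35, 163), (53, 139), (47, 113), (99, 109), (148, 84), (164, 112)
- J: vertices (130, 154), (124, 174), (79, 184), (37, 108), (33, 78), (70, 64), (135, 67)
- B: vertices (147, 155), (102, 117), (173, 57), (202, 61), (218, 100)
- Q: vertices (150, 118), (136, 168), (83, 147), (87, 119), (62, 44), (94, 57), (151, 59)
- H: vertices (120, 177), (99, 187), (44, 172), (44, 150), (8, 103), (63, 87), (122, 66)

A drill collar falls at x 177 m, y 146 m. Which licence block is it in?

D

Cast a ray rightward from (177, 146). For each polygon, the edges (by vertex number in listed order) whose endpoints lie on opposite sides of y = 146, where each meets that height, and whether that is right or left of the point:
D: 3–4 at x≈125.3 (left), 6–1 at x≈211.5 (right) → 1 crossing.
K: 1–2 at x≈47.8 (left), 6–1 at x≈78.0 (left) → 0 crossings.
J: 3–4 at x≈58.0 (left), 7–1 at x≈130.5 (left) → 0 crossings.
B: 1–2 at x≈136.3 (left), 5–1 at x≈158.6 (left) → 0 crossings.
Q: 1–2 at x≈142.2 (left), 3–4 at x≈83.1 (left) → 0 crossings.
H: 4–5 at x≈40.9 (left), 7–1 at x≈120.6 (left) → 0 crossings.
Only D has an odd count, so the point is inside D.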